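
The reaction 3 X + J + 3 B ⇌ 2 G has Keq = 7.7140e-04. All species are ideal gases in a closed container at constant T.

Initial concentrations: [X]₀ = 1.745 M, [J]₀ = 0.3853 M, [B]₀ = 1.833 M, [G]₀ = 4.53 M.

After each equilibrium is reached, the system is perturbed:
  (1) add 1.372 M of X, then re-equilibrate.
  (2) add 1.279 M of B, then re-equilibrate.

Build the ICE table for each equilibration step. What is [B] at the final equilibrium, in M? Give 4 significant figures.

[B]_eq = 4.93 M

Q₀ = 1.628 vs Keq = 7.7140e-04 ⇒ Q>K, reverse
Step 1:
                  X         J         B         G
  Initial     1.745    0.3853     1.833      4.53
  Change       2.66    0.8865      2.66    -1.773
  Equil       4.405     1.272     4.493     2.757
  solve Keq expr → x = -0.8865; check Q = 7.7140e-04
Then add 1.372 M of X.
Step 2:
                  X         J         B         G
  Initial     5.777     1.272     4.493     2.757
  Change    -0.4114   -0.1371   -0.4114    0.2743
  Equil       5.365     1.135     4.081     3.031
  solve Keq expr → x = 0.1371; check Q = 7.7140e-04
Then add 1.279 M of B.
Step 3:
                  X         J         B         G
  Initial     5.365     1.135      5.36     3.031
  Change    -0.4303   -0.1434   -0.4303    0.2869
  Equil       4.935    0.9912      4.93     3.318
  solve Keq expr → x = 0.1434; check Q = 7.7140e-04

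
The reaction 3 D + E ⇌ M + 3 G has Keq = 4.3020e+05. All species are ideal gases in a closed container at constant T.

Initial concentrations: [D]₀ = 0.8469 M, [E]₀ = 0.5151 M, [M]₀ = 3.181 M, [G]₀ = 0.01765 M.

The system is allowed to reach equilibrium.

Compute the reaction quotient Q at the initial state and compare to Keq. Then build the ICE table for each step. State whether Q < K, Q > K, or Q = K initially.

Q₀ = 5.5900e-05; Q < K (proceeds forward)

Q₀ = 5.5900e-05 vs Keq = 4.3020e+05 ⇒ Q<K, forward
Step 1:
                    D           E           M           G
  init         0.8469      0.5151       3.181     0.01765
  Δ             -0.82     -0.2733      0.2733        0.82
  eq          0.02692      0.2418       3.454      0.8376
  solve Keq expr → x = 0.2733; check Q = 4.3020e+05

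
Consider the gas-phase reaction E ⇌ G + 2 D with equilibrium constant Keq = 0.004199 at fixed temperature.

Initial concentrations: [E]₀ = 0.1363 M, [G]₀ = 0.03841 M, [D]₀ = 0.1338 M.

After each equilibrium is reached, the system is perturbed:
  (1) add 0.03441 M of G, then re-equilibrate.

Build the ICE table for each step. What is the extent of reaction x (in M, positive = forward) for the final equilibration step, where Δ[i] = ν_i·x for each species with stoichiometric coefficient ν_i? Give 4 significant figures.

x = -0.01186 M

Q₀ = 0.005045 vs Keq = 0.004199 ⇒ Q>K, reverse
Step 1:
                   E          G          D
  init        0.1363    0.03841     0.1338
  Δ          0.00283   -0.00283  -0.005661
  eq          0.1391    0.03558     0.1281
  solve Keq expr → x = -0.00283; check Q = 0.004199
Then add 0.03441 M of G.
Step 2:
                   E          G          D
  init        0.1391    0.06999     0.1281
  Δ          0.01186   -0.01186   -0.02371
  eq           0.151    0.05813     0.1044
  solve Keq expr → x = -0.01186; check Q = 0.004199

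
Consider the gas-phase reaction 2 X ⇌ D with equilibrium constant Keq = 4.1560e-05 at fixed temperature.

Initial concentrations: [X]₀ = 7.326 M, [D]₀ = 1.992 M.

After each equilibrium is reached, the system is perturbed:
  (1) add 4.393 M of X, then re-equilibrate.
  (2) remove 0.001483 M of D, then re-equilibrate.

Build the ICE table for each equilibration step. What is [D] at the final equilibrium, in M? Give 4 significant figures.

Q₀ = 0.03712 vs Keq = 4.1560e-05 ⇒ Q>K, reverse
Step 1:
                    X           D
  I             7.326       1.992
  C             3.973      -1.987
  E              11.3    0.005306
  solve Keq expr → x = -1.987; check Q = 4.1560e-05
Then add 4.393 M of X.
Step 2:
                    X           D
  I             15.69    0.005306
  C          -0.00983    0.004915
  E             15.68     0.01022
  solve Keq expr → x = 0.004915; check Q = 4.1560e-05
Then remove 0.001483 M of D.
Step 3:
                    X           D
  I             15.68    0.008738
  C         -0.002958    0.001479
  E             15.68     0.01022
  solve Keq expr → x = 0.001479; check Q = 4.1560e-05

[D]_eq = 0.01022 M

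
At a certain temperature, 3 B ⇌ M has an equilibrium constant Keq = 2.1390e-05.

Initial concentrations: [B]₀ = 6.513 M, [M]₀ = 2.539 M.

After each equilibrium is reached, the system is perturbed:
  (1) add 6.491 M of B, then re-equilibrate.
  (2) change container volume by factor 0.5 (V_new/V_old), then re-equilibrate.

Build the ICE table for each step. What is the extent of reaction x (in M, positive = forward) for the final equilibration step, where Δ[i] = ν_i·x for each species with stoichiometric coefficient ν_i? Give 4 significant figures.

x = 0.8062 M

Q₀ = 0.00919 vs Keq = 2.1390e-05 ⇒ Q>K, reverse
Step 1:
                    B           M
  init          6.513       2.539
  Δ             7.443      -2.481
  eq            13.96     0.05814
  solve Keq expr → x = -2.481; check Q = 2.1390e-05
Then add 6.491 M of B.
Step 2:
                    B           M
  init          20.45     0.05814
  Δ           -0.3467      0.1156
  eq             20.1      0.1737
  solve Keq expr → x = 0.1156; check Q = 2.1390e-05
Then change container volume by factor 0.5 (V_new/V_old).
Step 3:
                    B           M
  init           40.2      0.3474
  Δ            -2.419      0.8062
  eq            37.78       1.154
  solve Keq expr → x = 0.8062; check Q = 2.1390e-05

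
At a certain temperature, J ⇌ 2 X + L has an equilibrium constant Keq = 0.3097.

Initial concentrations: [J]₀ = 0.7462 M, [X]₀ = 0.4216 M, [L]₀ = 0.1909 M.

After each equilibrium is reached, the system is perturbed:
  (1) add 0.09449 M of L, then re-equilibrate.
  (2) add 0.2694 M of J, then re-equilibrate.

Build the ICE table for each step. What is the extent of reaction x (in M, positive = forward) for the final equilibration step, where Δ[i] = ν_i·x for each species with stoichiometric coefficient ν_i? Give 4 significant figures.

Q₀ = 0.04547 vs Keq = 0.3097 ⇒ Q<K, forward
Step 1:
                   J          X          L
  I           0.7462     0.4216     0.1909
  C          -0.1539     0.3078     0.1539
  E           0.5923     0.7294     0.3448
  solve Keq expr → x = 0.1539; check Q = 0.3097
Then add 0.09449 M of L.
Step 2:
                   J          X          L
  I           0.5923     0.7294     0.4393
  C          0.02502   -0.05005   -0.02502
  E           0.6173     0.6793     0.4143
  solve Keq expr → x = -0.02502; check Q = 0.3097
Then add 0.2694 M of J.
Step 3:
                   J          X          L
  I           0.8867     0.6793     0.4143
  C         -0.04013    0.08027    0.04013
  E           0.8466     0.7596     0.4544
  solve Keq expr → x = 0.04013; check Q = 0.3097

x = 0.04013 M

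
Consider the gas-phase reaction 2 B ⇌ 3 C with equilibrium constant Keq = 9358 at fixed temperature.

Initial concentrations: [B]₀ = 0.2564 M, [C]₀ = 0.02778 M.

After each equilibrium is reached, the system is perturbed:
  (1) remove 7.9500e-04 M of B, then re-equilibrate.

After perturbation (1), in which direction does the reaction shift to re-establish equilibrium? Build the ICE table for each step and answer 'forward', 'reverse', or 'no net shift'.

Q₀ = 3.2611e-04 vs Keq = 9358 ⇒ Q<K, forward
Step 1:
                   B          C
  Initial     0.2564    0.02778
  Change     -0.2537     0.3806
  Equil     0.002697     0.4083
  solve Keq expr → x = 0.1269; check Q = 9358
Then remove 7.9500e-04 M of B.
Step 2:
                   B          C
  Initial   0.001902     0.4083
  Change  7.8337e-04  -0.001175
  Equil     0.002686     0.4072
  solve Keq expr → x = -3.9168e-04; check Q = 9358

Direction: reverse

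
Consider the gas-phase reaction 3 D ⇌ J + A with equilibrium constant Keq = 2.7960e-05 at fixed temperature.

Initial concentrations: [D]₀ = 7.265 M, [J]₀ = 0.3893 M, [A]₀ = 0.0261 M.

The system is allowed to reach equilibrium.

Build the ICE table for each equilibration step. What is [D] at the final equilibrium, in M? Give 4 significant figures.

Q₀ = 2.6498e-05 vs Keq = 2.7960e-05 ⇒ Q<K, forward
Step 1:
                    D           J           A
  init          7.265      0.3893      0.0261
  Δ         -0.003911    0.001304    0.001304
  eq            7.261      0.3906      0.0274
  solve Keq expr → x = 0.001304; check Q = 2.7960e-05

[D]_eq = 7.261 M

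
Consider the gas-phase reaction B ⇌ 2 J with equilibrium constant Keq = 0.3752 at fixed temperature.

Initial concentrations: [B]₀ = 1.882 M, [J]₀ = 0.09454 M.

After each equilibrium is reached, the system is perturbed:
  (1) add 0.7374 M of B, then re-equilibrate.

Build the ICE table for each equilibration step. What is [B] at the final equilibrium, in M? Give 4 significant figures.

Q₀ = 0.004749 vs Keq = 0.3752 ⇒ Q<K, forward
Step 1:
                    B           J
  I             1.882     0.09454
  C           -0.3338      0.6676
  E             1.548      0.7622
  solve Keq expr → x = 0.3338; check Q = 0.3752
Then add 0.7374 M of B.
Step 2:
                    B           J
  I             2.286      0.7622
  C          -0.07435      0.1487
  E             2.211      0.9109
  solve Keq expr → x = 0.07435; check Q = 0.3752

[B]_eq = 2.211 M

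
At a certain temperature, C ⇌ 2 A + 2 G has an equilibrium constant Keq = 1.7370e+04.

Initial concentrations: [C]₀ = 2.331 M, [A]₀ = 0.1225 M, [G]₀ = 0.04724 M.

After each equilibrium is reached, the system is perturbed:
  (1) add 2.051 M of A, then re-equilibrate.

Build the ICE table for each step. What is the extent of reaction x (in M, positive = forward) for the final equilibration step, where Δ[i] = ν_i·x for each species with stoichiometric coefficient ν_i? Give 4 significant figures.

x = -0.0272 M

Q₀ = 1.4366e-05 vs Keq = 1.7370e+04 ⇒ Q<K, forward
Step 1:
                    C           A           G
  Initial       2.331      0.1225     0.04724
  Change       -2.303       4.606       4.606
  Equil       0.02788       4.729       4.653
  solve Keq expr → x = 2.303; check Q = 1.7370e+04
Then add 2.051 M of A.
Step 2:
                    C           A           G
  Initial     0.02788        6.78       4.653
  Change       0.0272     -0.0544     -0.0544
  Equil       0.05508       6.725       4.599
  solve Keq expr → x = -0.0272; check Q = 1.7370e+04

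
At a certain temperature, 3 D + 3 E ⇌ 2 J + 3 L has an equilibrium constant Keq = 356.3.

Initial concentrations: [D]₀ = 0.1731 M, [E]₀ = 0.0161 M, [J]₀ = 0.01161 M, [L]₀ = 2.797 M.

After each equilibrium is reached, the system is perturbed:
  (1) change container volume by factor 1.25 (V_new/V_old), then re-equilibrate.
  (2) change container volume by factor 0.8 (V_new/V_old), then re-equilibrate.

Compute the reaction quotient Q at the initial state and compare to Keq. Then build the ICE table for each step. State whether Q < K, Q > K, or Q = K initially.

Q₀ = 1.3626e+05 vs Keq = 356.3 ⇒ Q>K, reverse
Step 1:
                   D          E          J          L
  I           0.1731     0.0161    0.01161      2.797
  C          0.01473    0.01473  -0.009818   -0.01473
  E           0.1878    0.03083   0.001792      2.782
  solve Keq expr → x = -0.004909; check Q = 356.3
Then change container volume by factor 1.25 (V_new/V_old).
Step 2:
                   D          E          J          L
  I           0.1503    0.02466   0.001434      2.226
  C       1.9950e-04 1.9950e-04 -1.3300e-04 -1.9950e-04
  E           0.1505    0.02486   0.001301      2.226
  solve Keq expr → x = -6.6500e-05; check Q = 356.3
Then change container volume by factor 0.8 (V_new/V_old).
Step 3:
                   D          E          J          L
  I           0.1881    0.03108   0.001626      2.782
  C       -2.4937e-04 -2.4937e-04 1.6625e-04 2.4937e-04
  E           0.1878    0.03083   0.001792      2.782
  solve Keq expr → x = 8.3125e-05; check Q = 356.3

Q₀ = 1.3626e+05; Q > K (proceeds reverse)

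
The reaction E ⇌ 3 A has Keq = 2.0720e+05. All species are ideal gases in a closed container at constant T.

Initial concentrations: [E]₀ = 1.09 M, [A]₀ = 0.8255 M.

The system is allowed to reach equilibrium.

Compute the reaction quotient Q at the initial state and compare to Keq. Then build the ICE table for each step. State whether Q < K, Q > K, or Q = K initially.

Q₀ = 0.5161 vs Keq = 2.0720e+05 ⇒ Q<K, forward
Step 1:
                    E           A
  init           1.09      0.8255
  Δ             -1.09       3.269
  eq       3.3129e-04       4.095
  solve Keq expr → x = 1.09; check Q = 2.0720e+05

Q₀ = 0.5161; Q < K (proceeds forward)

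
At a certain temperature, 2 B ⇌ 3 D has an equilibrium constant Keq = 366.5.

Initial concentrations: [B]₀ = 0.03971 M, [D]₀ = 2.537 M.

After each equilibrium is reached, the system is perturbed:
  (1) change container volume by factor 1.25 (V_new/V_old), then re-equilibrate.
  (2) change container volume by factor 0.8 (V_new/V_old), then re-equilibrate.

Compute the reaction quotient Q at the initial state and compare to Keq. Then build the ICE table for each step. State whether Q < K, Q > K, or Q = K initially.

Q₀ = 1.0355e+04 vs Keq = 366.5 ⇒ Q>K, reverse
Step 1:
                    B           D
  Initial     0.03971       2.537
  Change       0.1448     -0.2173
  Equil        0.1846        2.32
  solve Keq expr → x = -0.07242; check Q = 366.5
Then change container volume by factor 1.25 (V_new/V_old).
Step 2:
                    B           D
  Initial      0.1476       1.856
  Change     -0.01343     0.02015
  Equil        0.1342       1.876
  solve Keq expr → x = 0.006715; check Q = 366.5
Then change container volume by factor 0.8 (V_new/V_old).
Step 3:
                    B           D
  Initial      0.1678       2.345
  Change      0.01679    -0.02518
  Equil        0.1846        2.32
  solve Keq expr → x = -0.008394; check Q = 366.5

Q₀ = 1.0355e+04; Q > K (proceeds reverse)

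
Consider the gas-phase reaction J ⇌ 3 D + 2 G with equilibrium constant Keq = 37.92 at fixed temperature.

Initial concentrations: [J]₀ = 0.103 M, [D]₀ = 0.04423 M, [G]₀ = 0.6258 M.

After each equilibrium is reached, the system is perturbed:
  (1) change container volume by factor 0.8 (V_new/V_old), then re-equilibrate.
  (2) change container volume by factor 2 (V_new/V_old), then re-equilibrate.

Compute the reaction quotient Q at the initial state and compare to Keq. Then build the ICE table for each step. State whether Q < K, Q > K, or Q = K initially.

Q₀ = 3.2899e-04 vs Keq = 37.92 ⇒ Q<K, forward
Step 1:
                    J           D           G
  Initial       0.103     0.04423      0.6258
  Change      -0.1022      0.3066      0.2044
  Equil    7.8521e-04      0.3509      0.8302
  solve Keq expr → x = 0.1022; check Q = 37.92
Then change container volume by factor 0.8 (V_new/V_old).
Step 2:
                    J           D           G
  Initial  9.8151e-04      0.4386       1.038
  Change     0.001338   -0.004013   -0.002675
  Equil      0.002319      0.4346       1.035
  solve Keq expr → x = -0.001338; check Q = 37.92
Then change container volume by factor 2 (V_new/V_old).
Step 3:
                    J           D           G
  Initial     0.00116      0.2173      0.5176
  Change    -0.001083    0.003249    0.002166
  Equil    7.6407e-05      0.2205      0.5197
  solve Keq expr → x = 0.001083; check Q = 37.92

Q₀ = 3.2899e-04; Q < K (proceeds forward)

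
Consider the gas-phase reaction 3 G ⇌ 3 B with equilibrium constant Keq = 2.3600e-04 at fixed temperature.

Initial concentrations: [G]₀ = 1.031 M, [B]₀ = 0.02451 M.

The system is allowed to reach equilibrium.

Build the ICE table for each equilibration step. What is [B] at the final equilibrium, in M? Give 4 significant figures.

Q₀ = 1.3436e-05 vs Keq = 2.3600e-04 ⇒ Q<K, forward
Step 1:
                  G         B
  Initial     1.031   0.02451
  Change   -0.03692   0.03692
  Equil      0.9941   0.06143
  solve Keq expr → x = 0.01231; check Q = 2.3600e-04

[B]_eq = 0.06143 M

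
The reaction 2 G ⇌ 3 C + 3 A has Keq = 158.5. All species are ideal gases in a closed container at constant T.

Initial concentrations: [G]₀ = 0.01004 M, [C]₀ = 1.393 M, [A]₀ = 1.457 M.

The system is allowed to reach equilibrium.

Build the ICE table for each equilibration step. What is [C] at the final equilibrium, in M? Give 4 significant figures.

Q₀ = 8.2940e+04 vs Keq = 158.5 ⇒ Q>K, reverse
Step 1:
                   G          C          A
  I          0.01004      1.393      1.457
  C            0.135    -0.2024    -0.2024
  E            0.145      1.191      1.255
  solve Keq expr → x = -0.06748; check Q = 158.5

[C]_eq = 1.191 M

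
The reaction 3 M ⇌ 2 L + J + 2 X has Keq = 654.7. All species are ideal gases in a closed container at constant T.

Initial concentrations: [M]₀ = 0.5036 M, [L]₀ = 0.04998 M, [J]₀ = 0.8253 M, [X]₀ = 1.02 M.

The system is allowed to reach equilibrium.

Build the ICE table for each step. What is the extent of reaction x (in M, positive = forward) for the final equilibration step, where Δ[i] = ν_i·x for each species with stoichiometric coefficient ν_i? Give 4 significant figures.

x = 0.1456 M

Q₀ = 0.01679 vs Keq = 654.7 ⇒ Q<K, forward
Step 1:
                    M           L           J           X
  I            0.5036     0.04998      0.8253        1.02
  C           -0.4369      0.2913      0.1456      0.2913
  E           0.06671      0.3412      0.9709       1.311
  solve Keq expr → x = 0.1456; check Q = 654.7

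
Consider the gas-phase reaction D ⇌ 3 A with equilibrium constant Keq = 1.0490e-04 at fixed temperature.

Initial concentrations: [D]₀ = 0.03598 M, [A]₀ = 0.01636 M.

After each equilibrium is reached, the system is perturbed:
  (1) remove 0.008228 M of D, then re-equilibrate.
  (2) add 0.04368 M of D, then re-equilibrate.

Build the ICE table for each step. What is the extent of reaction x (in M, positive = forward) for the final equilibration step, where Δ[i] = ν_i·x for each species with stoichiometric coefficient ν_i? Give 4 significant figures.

x = 0.001694 M

Q₀ = 1.2170e-04 vs Keq = 1.0490e-04 ⇒ Q>K, reverse
Step 1:
                    D           A
  init        0.03598     0.01636
  Δ        2.5139e-04 -7.5417e-04
  eq          0.03623     0.01561
  solve Keq expr → x = -2.5139e-04; check Q = 1.0490e-04
Then remove 0.008228 M of D.
Step 2:
                    D           A
  init          0.028     0.01561
  Δ        4.0512e-04   -0.001215
  eq          0.02841     0.01439
  solve Keq expr → x = -4.0512e-04; check Q = 1.0490e-04
Then add 0.04368 M of D.
Step 3:
                    D           A
  init        0.07209     0.01439
  Δ         -0.001694    0.005083
  eq          0.07039     0.01947
  solve Keq expr → x = 0.001694; check Q = 1.0490e-04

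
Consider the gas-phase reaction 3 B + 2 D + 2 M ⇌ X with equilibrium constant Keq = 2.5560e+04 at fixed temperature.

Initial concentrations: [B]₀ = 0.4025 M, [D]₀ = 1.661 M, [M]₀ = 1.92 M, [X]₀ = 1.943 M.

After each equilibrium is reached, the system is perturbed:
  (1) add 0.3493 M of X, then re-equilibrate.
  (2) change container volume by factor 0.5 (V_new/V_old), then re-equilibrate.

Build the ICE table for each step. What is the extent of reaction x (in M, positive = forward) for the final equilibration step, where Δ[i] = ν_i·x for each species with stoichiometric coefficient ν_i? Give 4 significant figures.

x = 0.01283 M

Q₀ = 2.93 vs Keq = 2.5560e+04 ⇒ Q<K, forward
Step 1:
                  B         D         M         X
  Initial    0.4025     1.661      1.92     1.943
  Change     -0.378    -0.252    -0.252     0.126
  Equil     0.02447     1.409     1.668     2.069
  solve Keq expr → x = 0.126; check Q = 2.5560e+04
Then add 0.3493 M of X.
Step 2:
                  B         D         M         X
  Initial   0.02447     1.409     1.668     2.418
  Change   0.001285 8.5694e-04 8.5694e-04 -4.2847e-04
  Equil     0.02576      1.41     1.669     2.418
  solve Keq expr → x = -4.2847e-04; check Q = 2.5560e+04
Then change container volume by factor 0.5 (V_new/V_old).
Step 3:
                  B         D         M         X
  Initial   0.05151      2.82     3.338     4.836
  Change   -0.03848  -0.02565  -0.02565   0.01283
  Equil     0.01304     2.794     3.312     4.849
  solve Keq expr → x = 0.01283; check Q = 2.5560e+04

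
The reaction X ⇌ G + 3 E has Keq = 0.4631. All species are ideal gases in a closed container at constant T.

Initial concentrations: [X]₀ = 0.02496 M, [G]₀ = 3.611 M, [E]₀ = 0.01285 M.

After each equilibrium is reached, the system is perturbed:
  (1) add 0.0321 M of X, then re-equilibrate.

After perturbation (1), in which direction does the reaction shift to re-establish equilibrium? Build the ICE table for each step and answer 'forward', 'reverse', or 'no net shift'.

Q₀ = 3.0697e-04 vs Keq = 0.4631 ⇒ Q<K, forward
Step 1:
                    X           G           E
  init        0.02496       3.611     0.01285
  Δ          -0.02138     0.02138     0.06414
  eq          0.00358       3.632     0.07699
  solve Keq expr → x = 0.02138; check Q = 0.4631
Then add 0.0321 M of X.
Step 2:
                    X           G           E
  init        0.03568       3.632     0.07699
  Δ          -0.01798     0.01798     0.05395
  eq           0.0177        3.65      0.1309
  solve Keq expr → x = 0.01798; check Q = 0.4631

Direction: forward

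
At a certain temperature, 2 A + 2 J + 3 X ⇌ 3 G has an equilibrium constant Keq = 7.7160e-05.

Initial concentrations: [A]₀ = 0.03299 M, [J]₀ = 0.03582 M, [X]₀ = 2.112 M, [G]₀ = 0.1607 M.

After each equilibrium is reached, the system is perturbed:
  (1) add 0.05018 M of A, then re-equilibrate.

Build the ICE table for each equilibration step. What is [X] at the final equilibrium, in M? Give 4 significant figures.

Q₀ = 315.5 vs Keq = 7.7160e-05 ⇒ Q>K, reverse
Step 1:
                   A          J          X          G
  I          0.03299    0.03582      2.112     0.1607
  C           0.1026     0.1026     0.1539    -0.1539
  E           0.1356     0.1384      2.266   0.006812
  solve Keq expr → x = -0.0513; check Q = 7.7160e-05
Then add 0.05018 M of A.
Step 2:
                   A          J          X          G
  I           0.1858     0.1384      2.266   0.006812
  C         -0.00101   -0.00101  -0.001514   0.001514
  E           0.1848     0.1374      2.264   0.008327
  solve Keq expr → x = 5.0481e-04; check Q = 7.7160e-05

[X]_eq = 2.264 M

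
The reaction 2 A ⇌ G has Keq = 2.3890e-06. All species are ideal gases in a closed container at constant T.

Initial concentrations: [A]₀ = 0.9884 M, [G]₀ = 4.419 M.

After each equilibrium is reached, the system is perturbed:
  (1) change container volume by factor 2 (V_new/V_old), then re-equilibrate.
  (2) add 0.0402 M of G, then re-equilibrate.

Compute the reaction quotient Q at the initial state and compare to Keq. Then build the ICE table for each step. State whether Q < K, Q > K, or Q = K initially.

Q₀ = 4.523 vs Keq = 2.3890e-06 ⇒ Q>K, reverse
Step 1:
                   A          G
  init        0.9884      4.419
  Δ            8.838     -4.419
  eq           9.826 2.3066e-04
  solve Keq expr → x = -4.419; check Q = 2.3890e-06
Then change container volume by factor 2 (V_new/V_old).
Step 2:
                   A          G
  init         4.913 1.1533e-04
  Δ       1.1532e-04 -5.7661e-05
  eq           4.913 5.7667e-05
  solve Keq expr → x = -5.7661e-05; check Q = 2.3890e-06
Then add 0.0402 M of G.
Step 3:
                   A          G
  init         4.913    0.04026
  Δ           0.0804    -0.0402
  eq           4.993 5.9569e-05
  solve Keq expr → x = -0.0402; check Q = 2.3890e-06

Q₀ = 4.523; Q > K (proceeds reverse)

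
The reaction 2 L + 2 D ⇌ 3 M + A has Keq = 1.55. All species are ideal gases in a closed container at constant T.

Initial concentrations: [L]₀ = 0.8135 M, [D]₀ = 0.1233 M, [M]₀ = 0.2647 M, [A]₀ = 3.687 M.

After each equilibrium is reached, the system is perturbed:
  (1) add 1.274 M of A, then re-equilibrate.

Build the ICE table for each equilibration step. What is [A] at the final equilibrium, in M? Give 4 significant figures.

Q₀ = 6.797 vs Keq = 1.55 ⇒ Q>K, reverse
Step 1:
                   L          D          M          A
  Initial     0.8135     0.1233     0.2647      3.687
  Change     0.04119    0.04119   -0.06178   -0.02059
  Equil       0.8547     0.1645     0.2029      3.666
  solve Keq expr → x = -0.02059; check Q = 1.55
Then add 1.274 M of A.
Step 2:
                   L          D          M          A
  Initial     0.8547     0.1645     0.2029       4.94
  Change    0.008025   0.008025   -0.01204  -0.004012
  Equil       0.8627     0.1725     0.1909      4.936
  solve Keq expr → x = -0.004012; check Q = 1.55

[A]_eq = 4.936 M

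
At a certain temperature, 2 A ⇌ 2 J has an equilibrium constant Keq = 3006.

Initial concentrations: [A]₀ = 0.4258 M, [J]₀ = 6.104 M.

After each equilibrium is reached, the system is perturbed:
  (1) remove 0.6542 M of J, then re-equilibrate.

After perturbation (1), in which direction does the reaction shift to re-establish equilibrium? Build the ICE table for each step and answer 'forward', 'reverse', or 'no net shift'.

Q₀ = 205.5 vs Keq = 3006 ⇒ Q<K, forward
Step 1:
                   A          J
  Initial     0.4258      6.104
  Change     -0.3088     0.3088
  Equil        0.117      6.413
  solve Keq expr → x = 0.1544; check Q = 3006
Then remove 0.6542 M of J.
Step 2:
                   A          J
  Initial      0.117      5.759
  Change    -0.01172    0.01172
  Equil       0.1052       5.77
  solve Keq expr → x = 0.005859; check Q = 3006

Direction: forward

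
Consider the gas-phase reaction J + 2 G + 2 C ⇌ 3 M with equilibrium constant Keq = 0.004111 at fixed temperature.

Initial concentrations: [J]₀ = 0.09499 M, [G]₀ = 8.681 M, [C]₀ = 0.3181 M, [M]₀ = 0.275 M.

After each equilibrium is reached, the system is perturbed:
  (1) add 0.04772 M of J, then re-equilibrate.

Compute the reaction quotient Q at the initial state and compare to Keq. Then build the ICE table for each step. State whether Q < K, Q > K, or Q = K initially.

Q₀ = 0.02871; Q > K (proceeds reverse)

Q₀ = 0.02871 vs Keq = 0.004111 ⇒ Q>K, reverse
Step 1:
                  J         G         C         M
  I         0.09499     8.681    0.3181     0.275
  C         0.03177   0.06353   0.06353   -0.0953
  E          0.1268     8.745    0.3816    0.1797
  solve Keq expr → x = -0.03177; check Q = 0.004111
Then add 0.04772 M of J.
Step 2:
                  J         G         C         M
  I          0.1745     8.745    0.3816    0.1797
  C       -0.004914 -0.009828 -0.009828   0.01474
  E          0.1696     8.735    0.3718    0.1944
  solve Keq expr → x = 0.004914; check Q = 0.004111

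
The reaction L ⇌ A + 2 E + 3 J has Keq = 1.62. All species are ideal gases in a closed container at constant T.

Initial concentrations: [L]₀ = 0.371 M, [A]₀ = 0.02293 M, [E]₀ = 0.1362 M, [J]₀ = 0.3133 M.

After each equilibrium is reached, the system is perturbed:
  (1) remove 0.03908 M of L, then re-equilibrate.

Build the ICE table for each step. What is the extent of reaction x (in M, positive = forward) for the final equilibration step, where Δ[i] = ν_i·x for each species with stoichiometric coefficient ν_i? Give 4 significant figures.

x = -0.01454 M

Q₀ = 3.5259e-05 vs Keq = 1.62 ⇒ Q<K, forward
Step 1:
                  L         A         E         J
  init        0.371   0.02293    0.1362    0.3133
  Δ         -0.2645    0.2645     0.529    0.7936
  eq         0.1065    0.2874    0.6652     1.107
  solve Keq expr → x = 0.2645; check Q = 1.62
Then remove 0.03908 M of L.
Step 2:
                  L         A         E         J
  init       0.0674    0.2874    0.6652     1.107
  Δ         0.01454  -0.01454  -0.02908  -0.04362
  eq        0.08194    0.2729    0.6362     1.063
  solve Keq expr → x = -0.01454; check Q = 1.62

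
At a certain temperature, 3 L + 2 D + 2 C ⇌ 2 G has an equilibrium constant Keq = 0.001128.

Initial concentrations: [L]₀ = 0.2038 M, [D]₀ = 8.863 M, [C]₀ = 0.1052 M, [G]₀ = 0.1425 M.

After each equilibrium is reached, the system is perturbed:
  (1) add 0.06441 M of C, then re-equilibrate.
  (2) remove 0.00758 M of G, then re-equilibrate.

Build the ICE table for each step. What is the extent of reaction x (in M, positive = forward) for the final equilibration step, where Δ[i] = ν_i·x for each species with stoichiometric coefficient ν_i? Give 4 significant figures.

Q₀ = 2.759 vs Keq = 0.001128 ⇒ Q>K, reverse
Step 1:
                  L         D         C         G
  Initial    0.2038     8.863    0.1052    0.1425
  Change     0.1881    0.1254    0.1254   -0.1254
  Equil      0.3919     8.988    0.2306   0.01708
  solve Keq expr → x = -0.06271; check Q = 0.001128
Then add 0.06441 M of C.
Step 2:
                  L         D         C         G
  Initial    0.3919     8.988     0.295   0.01708
  Change  -0.005965 -0.003977 -0.003977  0.003977
  Equil       0.386     8.984    0.2911   0.02106
  solve Keq expr → x = 0.001988; check Q = 0.001128
Then remove 0.00758 M of G.
Step 3:
                  L         D         C         G
  Initial     0.386     8.984    0.2911   0.01348
  Change  -0.009523 -0.006349 -0.006349  0.006349
  Equil      0.3764     8.978    0.2847   0.01983
  solve Keq expr → x = 0.003174; check Q = 0.001128

x = 0.003174 M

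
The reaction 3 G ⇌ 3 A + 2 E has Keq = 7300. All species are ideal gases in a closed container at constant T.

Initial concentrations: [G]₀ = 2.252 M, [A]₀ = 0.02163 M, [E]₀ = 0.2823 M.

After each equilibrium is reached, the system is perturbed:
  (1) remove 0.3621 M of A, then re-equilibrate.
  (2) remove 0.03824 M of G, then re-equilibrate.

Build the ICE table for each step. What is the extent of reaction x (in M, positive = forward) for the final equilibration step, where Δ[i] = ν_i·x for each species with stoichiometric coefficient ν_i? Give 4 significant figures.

Q₀ = 7.0613e-08 vs Keq = 7300 ⇒ Q<K, forward
Step 1:
                    G           A           E
  Initial       2.252     0.02163      0.2823
  Change       -2.098       2.098       1.398
  Equil        0.1544       2.119       1.681
  solve Keq expr → x = 0.6992; check Q = 7300
Then remove 0.3621 M of A.
Step 2:
                    G           A           E
  Initial      0.1544       1.757       1.681
  Change     -0.02383     0.02383     0.01589
  Equil        0.1306       1.781       1.697
  solve Keq expr → x = 0.007944; check Q = 7300
Then remove 0.03824 M of G.
Step 3:
                    G           A           E
  Initial     0.09235       1.781       1.697
  Change      0.03455    -0.03455    -0.02303
  Equil        0.1269       1.746       1.674
  solve Keq expr → x = -0.01152; check Q = 7300

x = -0.01152 M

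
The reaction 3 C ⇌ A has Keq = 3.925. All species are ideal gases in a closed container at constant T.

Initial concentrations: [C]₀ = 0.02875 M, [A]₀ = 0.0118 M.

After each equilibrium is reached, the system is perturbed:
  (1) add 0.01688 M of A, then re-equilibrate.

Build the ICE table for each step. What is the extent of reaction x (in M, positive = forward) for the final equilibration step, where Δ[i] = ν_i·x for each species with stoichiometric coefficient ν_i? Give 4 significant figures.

Q₀ = 496.6 vs Keq = 3.925 ⇒ Q>K, reverse
Step 1:
                    C           A
  Initial     0.02875      0.0118
  Change      0.03267    -0.01089
  Equil       0.06142  9.0950e-04
  solve Keq expr → x = -0.01089; check Q = 3.925
Then add 0.01688 M of A.
Step 2:
                    C           A
  Initial     0.06142     0.01779
  Change      0.04079     -0.0136
  Equil        0.1022    0.004192
  solve Keq expr → x = -0.0136; check Q = 3.925

x = -0.0136 M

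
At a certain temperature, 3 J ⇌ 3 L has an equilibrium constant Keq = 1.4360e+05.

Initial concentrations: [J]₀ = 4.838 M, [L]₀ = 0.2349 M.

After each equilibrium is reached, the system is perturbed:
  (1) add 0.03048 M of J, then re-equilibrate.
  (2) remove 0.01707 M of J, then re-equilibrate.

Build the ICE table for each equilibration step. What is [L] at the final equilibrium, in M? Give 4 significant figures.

Q₀ = 1.1446e-04 vs Keq = 1.4360e+05 ⇒ Q<K, forward
Step 1:
                    J           L
  Initial       4.838      0.2349
  Change       -4.743       4.743
  Equil       0.09506       4.978
  solve Keq expr → x = 1.581; check Q = 1.4360e+05
Then add 0.03048 M of J.
Step 2:
                    J           L
  Initial      0.1255       4.978
  Change     -0.02991     0.02991
  Equil       0.09563       5.008
  solve Keq expr → x = 0.00997; check Q = 1.4360e+05
Then remove 0.01707 M of J.
Step 3:
                    J           L
  Initial     0.07856       5.008
  Change      0.01675    -0.01675
  Equil       0.09531       4.991
  solve Keq expr → x = -0.005583; check Q = 1.4360e+05

[L]_eq = 4.991 M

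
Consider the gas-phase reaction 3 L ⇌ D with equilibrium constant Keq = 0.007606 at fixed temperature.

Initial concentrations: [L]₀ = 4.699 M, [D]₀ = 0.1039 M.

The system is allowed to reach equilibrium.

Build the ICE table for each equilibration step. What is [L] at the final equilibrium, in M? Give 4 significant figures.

Q₀ = 0.001001 vs Keq = 0.007606 ⇒ Q<K, forward
Step 1:
                   L          D
  I            4.699     0.1039
  C          -0.9199     0.3066
  E            3.779     0.4105
  solve Keq expr → x = 0.3066; check Q = 0.007606

[L]_eq = 3.779 M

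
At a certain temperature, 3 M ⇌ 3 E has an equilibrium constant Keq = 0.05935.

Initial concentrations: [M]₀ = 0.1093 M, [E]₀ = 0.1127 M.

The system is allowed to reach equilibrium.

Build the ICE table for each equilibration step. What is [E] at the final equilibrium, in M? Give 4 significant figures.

Q₀ = 1.096 vs Keq = 0.05935 ⇒ Q>K, reverse
Step 1:
                    M           E
  Initial      0.1093      0.1127
  Change       0.0504     -0.0504
  Equil        0.1597      0.0623
  solve Keq expr → x = -0.0168; check Q = 0.05935

[E]_eq = 0.0623 M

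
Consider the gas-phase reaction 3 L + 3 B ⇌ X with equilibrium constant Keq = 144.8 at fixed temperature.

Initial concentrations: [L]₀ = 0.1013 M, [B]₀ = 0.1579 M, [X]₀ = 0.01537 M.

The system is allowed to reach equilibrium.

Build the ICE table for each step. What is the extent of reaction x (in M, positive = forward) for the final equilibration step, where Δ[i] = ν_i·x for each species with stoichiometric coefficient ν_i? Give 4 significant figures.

x = -0.01249 M

Q₀ = 3756 vs Keq = 144.8 ⇒ Q>K, reverse
Step 1:
                   L          B          X
  init        0.1013     0.1579    0.01537
  Δ          0.03746    0.03746   -0.01249
  eq          0.1388     0.1954   0.002884
  solve Keq expr → x = -0.01249; check Q = 144.8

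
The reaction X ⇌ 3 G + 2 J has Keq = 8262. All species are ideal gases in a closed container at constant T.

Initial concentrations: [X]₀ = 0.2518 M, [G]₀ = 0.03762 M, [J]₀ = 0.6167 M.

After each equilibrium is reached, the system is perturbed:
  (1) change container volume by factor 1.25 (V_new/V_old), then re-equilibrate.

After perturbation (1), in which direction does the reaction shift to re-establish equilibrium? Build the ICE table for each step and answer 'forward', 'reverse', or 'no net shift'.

Direction: forward

Q₀ = 8.0417e-05 vs Keq = 8262 ⇒ Q<K, forward
Step 1:
                   X          G          J
  Initial     0.2518    0.03762     0.6167
  Change     -0.2517     0.7552     0.5034
  Equil   7.5674e-05     0.7928       1.12
  solve Keq expr → x = 0.2517; check Q = 8262
Then change container volume by factor 1.25 (V_new/V_old).
Step 2:
                   X          G          J
  Initial 6.0539e-05     0.6342     0.8961
  Change  -3.5726e-05 1.0718e-04 7.1451e-05
  Equil   2.4813e-05     0.6343     0.8962
  solve Keq expr → x = 3.5726e-05; check Q = 8262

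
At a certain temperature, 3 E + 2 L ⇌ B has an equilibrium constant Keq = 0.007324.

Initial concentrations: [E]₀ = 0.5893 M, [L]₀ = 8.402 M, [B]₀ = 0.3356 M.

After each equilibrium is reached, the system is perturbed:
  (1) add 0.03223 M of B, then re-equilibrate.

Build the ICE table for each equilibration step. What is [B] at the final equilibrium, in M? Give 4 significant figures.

[B]_eq = 0.292 M

Q₀ = 0.02323 vs Keq = 0.007324 ⇒ Q>K, reverse
Step 1:
                    E           L           B
  Initial      0.5893       8.402      0.3356
  Change       0.2048      0.1365    -0.06825
  Equil        0.7941       8.539      0.2673
  solve Keq expr → x = -0.06825; check Q = 0.007324
Then add 0.03223 M of B.
Step 2:
                    E           L           B
  Initial      0.7941       8.539      0.2996
  Change      0.02273     0.01515   -0.007576
  Equil        0.8168       8.554       0.292
  solve Keq expr → x = -0.007576; check Q = 0.007324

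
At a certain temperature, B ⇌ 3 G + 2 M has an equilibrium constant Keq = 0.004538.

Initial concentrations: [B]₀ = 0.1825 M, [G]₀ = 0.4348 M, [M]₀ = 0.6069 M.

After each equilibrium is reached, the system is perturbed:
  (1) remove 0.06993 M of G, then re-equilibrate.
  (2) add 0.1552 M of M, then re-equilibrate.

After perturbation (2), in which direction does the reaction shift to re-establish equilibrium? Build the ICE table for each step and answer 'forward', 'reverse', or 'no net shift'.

Q₀ = 0.1659 vs Keq = 0.004538 ⇒ Q>K, reverse
Step 1:
                   B          G          M
  I           0.1825     0.4348     0.6069
  C          0.08356    -0.2507    -0.1671
  E           0.2661     0.1841     0.4398
  solve Keq expr → x = -0.08356; check Q = 0.004538
Then remove 0.06993 M of G.
Step 2:
                   B          G          M
  I           0.2661     0.1142     0.4398
  C         -0.01867    0.05601    0.03734
  E           0.2474     0.1702     0.4771
  solve Keq expr → x = 0.01867; check Q = 0.004538
Then add 0.1552 M of M.
Step 3:
                   B          G          M
  I           0.2474     0.1702     0.6323
  C         0.008335   -0.02501   -0.01667
  E           0.2557     0.1452     0.6157
  solve Keq expr → x = -0.008335; check Q = 0.004538

Direction: reverse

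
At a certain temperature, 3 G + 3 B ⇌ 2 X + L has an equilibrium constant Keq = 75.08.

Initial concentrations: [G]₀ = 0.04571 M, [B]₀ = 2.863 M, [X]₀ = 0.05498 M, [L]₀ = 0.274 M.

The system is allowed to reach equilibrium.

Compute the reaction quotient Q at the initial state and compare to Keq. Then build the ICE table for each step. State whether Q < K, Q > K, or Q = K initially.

Q₀ = 0.3695 vs Keq = 75.08 ⇒ Q<K, forward
Step 1:
                    G           B           X           L
  I           0.04571       2.863     0.05498       0.274
  C          -0.03557    -0.03557     0.02371     0.01186
  E           0.01014       2.827     0.07869      0.2859
  solve Keq expr → x = 0.01186; check Q = 75.08

Q₀ = 0.3695; Q < K (proceeds forward)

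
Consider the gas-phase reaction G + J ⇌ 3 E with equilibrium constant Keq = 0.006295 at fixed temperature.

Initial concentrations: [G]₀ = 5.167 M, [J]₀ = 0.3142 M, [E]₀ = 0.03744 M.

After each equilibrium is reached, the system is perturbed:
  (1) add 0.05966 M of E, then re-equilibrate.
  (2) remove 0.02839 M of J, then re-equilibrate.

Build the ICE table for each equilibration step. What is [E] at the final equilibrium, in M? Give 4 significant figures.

Q₀ = 3.2327e-05 vs Keq = 0.006295 ⇒ Q<K, forward
Step 1:
                   G          J          E
  init         5.167     0.3142    0.03744
  Δ         -0.05511   -0.05511     0.1653
  eq           5.112     0.2591     0.2028
  solve Keq expr → x = 0.05511; check Q = 0.006295
Then add 0.05966 M of E.
Step 2:
                   G          J          E
  init         5.112     0.2591     0.2624
  Δ          0.01825    0.01825   -0.05476
  eq            5.13     0.2773     0.2077
  solve Keq expr → x = -0.01825; check Q = 0.006295
Then remove 0.02839 M of J.
Step 3:
                   G          J          E
  init          5.13      0.249     0.2077
  Δ         0.002238   0.002238  -0.006715
  eq           5.132     0.2512      0.201
  solve Keq expr → x = -0.002238; check Q = 0.006295

[E]_eq = 0.201 M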